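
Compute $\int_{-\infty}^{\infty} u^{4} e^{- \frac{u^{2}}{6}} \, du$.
$27 \sqrt{6} \sqrt{\pi}$

Begin with the known integral
$$J(a) = \int_{-\infty}^{\infty} e^{- a u^{2}} \, du = \frac{\sqrt{\pi}}{\sqrt{a}}.$$

Differentiating under the integral sign brings down a factor of $(-u^2)$:
$$\frac{dJ}{da} = \int_{-\infty}^{\infty} - u^{2} e^{- a u^{2}} \, du = - \frac{\sqrt{\pi}}{2 a^{\frac{3}{2}}}.$$

Repeating twice in total — each differentiation brings down another $(-u^2)$ — gives
$$\frac{d^{2}J}{da^{2}} = \int_{-\infty}^{\infty} u^{4} e^{- a u^{2}} \, du = \frac{3 \sqrt{\pi}}{4 a^{\frac{5}{2}}},$$
and the integrand here is exactly the target integrand, so $I = \frac{3 \sqrt{\pi}}{4 a^{\frac{5}{2}}}$.

Setting $a = \frac{1}{6}$:
$$I = 27 \sqrt{6} \sqrt{\pi}.$$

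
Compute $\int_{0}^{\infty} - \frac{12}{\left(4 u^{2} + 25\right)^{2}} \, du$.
$- \frac{3 \pi}{250}$

Begin with the known result
$$J(a) = \int_{0}^{\infty} - \frac{3}{4 \left(a^{2} + u^{2}\right)} \, du = - \frac{3 \pi}{8 a}.$$

Differentiating under the integral sign with respect to $a$,
$$\frac{dJ}{da} = \int_{0}^{\infty} \frac{3 a}{2 \left(a^{2} + u^{2}\right)^{2}} \, du = \frac{3 \pi}{8 a^{2}},$$
so $\int_{0}^{\infty} - \frac{3}{4 \left(a^{2} + u^{2}\right)^{2}} \, du = - \frac{3 \pi}{16 a^{3}}$.

Setting $a = \frac{5}{2}$:
$$I = - \frac{3 \pi}{250}.$$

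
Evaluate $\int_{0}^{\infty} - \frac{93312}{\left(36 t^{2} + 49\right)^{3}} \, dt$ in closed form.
$- \frac{2916 \pi}{16807}$

Start from the standard arctangent integral
$$J(a) = \int_{0}^{\infty} - \frac{2}{a^{2} + t^{2}} \, dt = - \frac{\pi}{a}.$$

Differentiating under the integral sign with respect to $a$,
$$\frac{dJ}{da} = \int_{0}^{\infty} \frac{4 a}{\left(a^{2} + t^{2}\right)^{2}} \, dt = \frac{\pi}{a^{2}},$$
so $\int_{0}^{\infty} - \frac{2}{\left(a^{2} + t^{2}\right)^{2}} \, dt = - \frac{\pi}{2 a^{3}}$.

Repeating — each differentiation of $1/(t^2+a^2)^j$ produces $-2ja/(t^2+a^2)^{j+1}$ — and dividing through by $-2ja$ at each step yields, after $2$ differentiations in total,
$$\int_{0}^{\infty} - \frac{2}{\left(a^{2} + t^{2}\right)^{3}} \, dt = - \frac{3 \pi}{8 a^{5}}.$$

Setting $a = \frac{7}{6}$:
$$I = - \frac{2916 \pi}{16807}.$$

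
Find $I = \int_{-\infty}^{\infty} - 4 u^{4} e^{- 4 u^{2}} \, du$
$- \frac{3 \sqrt{\pi}}{32}$

Consider the simpler parametrised integral
$$J(a) = \int_{-\infty}^{\infty} - 4 e^{- a u^{2}} \, du = - \frac{4 \sqrt{\pi}}{\sqrt{a}}.$$

Differentiating under the integral sign brings down a factor of $(-u^2)$:
$$\frac{dJ}{da} = \int_{-\infty}^{\infty} 4 u^{2} e^{- a u^{2}} \, du = \frac{2 \sqrt{\pi}}{a^{\frac{3}{2}}}.$$

Repeating twice in total — each differentiation brings down another $(-u^2)$ — gives
$$\frac{d^{2}J}{da^{2}} = \int_{-\infty}^{\infty} - 4 u^{4} e^{- a u^{2}} \, du = - \frac{3 \sqrt{\pi}}{a^{\frac{5}{2}}},$$
and the integrand here is exactly the target integrand, so $I = - \frac{3 \sqrt{\pi}}{a^{\frac{5}{2}}}$.

Setting $a = 4$:
$$I = - \frac{3 \sqrt{\pi}}{32}.$$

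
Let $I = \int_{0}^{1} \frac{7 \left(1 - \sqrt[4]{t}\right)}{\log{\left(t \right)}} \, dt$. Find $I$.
$- \log{\left(\frac{78125}{16384} \right)}$

Consider the one-parameter family: let $I(a) = \int_{0}^{1} \frac{7 \left(1 - t^{a}\right)}{\log{\left(t \right)}} \, dt$.

Since $\dfrac{\partial}{\partial a}\,t^{a} = t^{a} \ln t$, the $\ln t$ in the denominator cancels and
$$\frac{dI}{da} = \int_{0}^{1} -7 t^{a} \, dt = -7 \left[\frac{t^{a+1}}{a+1}\right]_0^1 = - \frac{7}{a + 1}.$$

Integrating with respect to $a$ gives $I(a) = - 7 \log{\left(a + 1 \right)} + C$.

At $a = 0$ the integrand is identically $0$, so $I(0) = 0$. The closed form gives $0$, hence $C = 0$.

Setting $a = \frac{1}{4}$:
$$I = - \log{\left(\frac{78125}{16384} \right)}.$$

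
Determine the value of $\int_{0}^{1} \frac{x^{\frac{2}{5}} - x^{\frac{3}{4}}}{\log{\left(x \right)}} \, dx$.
$\log{\left(\frac{4}{5} \right)}$

Introduce a parameter $a$ in the exponent: let $I(a) = \int_{0}^{1} \frac{- x^{\frac{3}{4}} + x^{a}}{\log{\left(x \right)}} \, dx$.

Since $\dfrac{\partial}{\partial a}\,x^{a} = x^{a} \ln x$, the $\ln x$ in the denominator cancels and
$$\frac{dI}{da} = \int_{0}^{1} x^{a} \, dx = \left[\frac{x^{a+1}}{a+1}\right]_0^1 = \frac{1}{a + 1}.$$

Integrating with respect to $a$ gives $I(a) = \log{\left(\frac{4 a}{7} + \frac{4}{7} \right)} + C$.

At $a = \frac{3}{4}$ the integrand is identically $0$, so $I(\frac{3}{4}) = 0$. The closed form gives $0$, hence $C = 0$.

Setting $a = \frac{2}{5}$:
$$I = \log{\left(\frac{4}{5} \right)}.$$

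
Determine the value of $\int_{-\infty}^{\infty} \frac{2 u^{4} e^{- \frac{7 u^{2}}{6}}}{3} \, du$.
$\frac{18 \sqrt{42} \sqrt{\pi}}{343}$

Start from the elementary integral
$$J(a) = \int_{-\infty}^{\infty} \frac{2 e^{- a u^{2}}}{3} \, du = \frac{2 \sqrt{\pi}}{3 \sqrt{a}}.$$

Differentiating under the integral sign brings down a factor of $(-u^2)$:
$$\frac{dJ}{da} = \int_{-\infty}^{\infty} - \frac{2 u^{2} e^{- a u^{2}}}{3} \, du = - \frac{\sqrt{\pi}}{3 a^{\frac{3}{2}}}.$$

Repeating twice in total — each differentiation brings down another $(-u^2)$ — gives
$$\frac{d^{2}J}{da^{2}} = \int_{-\infty}^{\infty} \frac{2 u^{4} e^{- a u^{2}}}{3} \, du = \frac{\sqrt{\pi}}{2 a^{\frac{5}{2}}},$$
and the integrand here is exactly the target integrand, so $I = \frac{\sqrt{\pi}}{2 a^{\frac{5}{2}}}$.

Setting $a = \frac{7}{6}$:
$$I = \frac{18 \sqrt{42} \sqrt{\pi}}{343}.$$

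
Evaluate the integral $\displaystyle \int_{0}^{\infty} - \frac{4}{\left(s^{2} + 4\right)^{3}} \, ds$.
$- \frac{3 \pi}{128}$

Begin with the known result
$$J(a) = \int_{0}^{\infty} - \frac{4}{a^{2} + s^{2}} \, ds = - \frac{2 \pi}{a}.$$

Differentiating under the integral sign with respect to $a$,
$$\frac{dJ}{da} = \int_{0}^{\infty} \frac{8 a}{\left(a^{2} + s^{2}\right)^{2}} \, ds = \frac{2 \pi}{a^{2}},$$
so $\int_{0}^{\infty} - \frac{4}{\left(a^{2} + s^{2}\right)^{2}} \, ds = - \frac{\pi}{a^{3}}$.

Repeating — each differentiation of $1/(s^2+a^2)^j$ produces $-2ja/(s^2+a^2)^{j+1}$ — and dividing through by $-2ja$ at each step yields, after $2$ differentiations in total,
$$\int_{0}^{\infty} - \frac{4}{\left(a^{2} + s^{2}\right)^{3}} \, ds = - \frac{3 \pi}{4 a^{5}}.$$

Setting $a = 2$:
$$I = - \frac{3 \pi}{128}.$$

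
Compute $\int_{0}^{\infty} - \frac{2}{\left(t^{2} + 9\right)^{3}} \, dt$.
$- \frac{\pi}{648}$

Start from the standard arctangent integral
$$J(a) = \int_{0}^{\infty} - \frac{2}{a^{2} + t^{2}} \, dt = - \frac{\pi}{a}.$$

Differentiating under the integral sign with respect to $a$,
$$\frac{dJ}{da} = \int_{0}^{\infty} \frac{4 a}{\left(a^{2} + t^{2}\right)^{2}} \, dt = \frac{\pi}{a^{2}},$$
so $\int_{0}^{\infty} - \frac{2}{\left(a^{2} + t^{2}\right)^{2}} \, dt = - \frac{\pi}{2 a^{3}}$.

Repeating — each differentiation of $1/(t^2+a^2)^j$ produces $-2ja/(t^2+a^2)^{j+1}$ — and dividing through by $-2ja$ at each step yields, after $2$ differentiations in total,
$$\int_{0}^{\infty} - \frac{2}{\left(a^{2} + t^{2}\right)^{3}} \, dt = - \frac{3 \pi}{8 a^{5}}.$$

Setting $a = 3$:
$$I = - \frac{\pi}{648}.$$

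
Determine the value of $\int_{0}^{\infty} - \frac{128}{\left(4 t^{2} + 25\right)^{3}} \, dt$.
$- \frac{12 \pi}{3125}$

Begin with the known result
$$J(a) = \int_{0}^{\infty} - \frac{2}{a^{2} + t^{2}} \, dt = - \frac{\pi}{a}.$$

Differentiating under the integral sign with respect to $a$,
$$\frac{dJ}{da} = \int_{0}^{\infty} \frac{4 a}{\left(a^{2} + t^{2}\right)^{2}} \, dt = \frac{\pi}{a^{2}},$$
so $\int_{0}^{\infty} - \frac{2}{\left(a^{2} + t^{2}\right)^{2}} \, dt = - \frac{\pi}{2 a^{3}}$.

Repeating — each differentiation of $1/(t^2+a^2)^j$ produces $-2ja/(t^2+a^2)^{j+1}$ — and dividing through by $-2ja$ at each step yields, after $2$ differentiations in total,
$$\int_{0}^{\infty} - \frac{2}{\left(a^{2} + t^{2}\right)^{3}} \, dt = - \frac{3 \pi}{8 a^{5}}.$$

Setting $a = \frac{5}{2}$:
$$I = - \frac{12 \pi}{3125}.$$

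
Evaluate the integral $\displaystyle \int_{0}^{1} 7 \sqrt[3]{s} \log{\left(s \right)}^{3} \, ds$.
$- \frac{1701}{128}$

Begin with the known integral
$$J(a) = \int_{0}^{1} 7 s^{a} \, ds = \frac{7}{a + 1}.$$

Differentiating under the integral sign brings down a factor of $\ln s$:
$$\frac{dJ}{da} = \int_{0}^{1} 7 s^{a} \log{\left(s \right)} \, ds = - \frac{7}{\left(a + 1\right)^{2}}.$$

Repeating $3$ times in total — each differentiation brings down another $\ln s$ — gives
$$\frac{d^{3}J}{da^{3}} = \int_{0}^{1} 7 s^{a} \log{\left(s \right)}^{3} \, ds = - \frac{42}{\left(a + 1\right)^{4}},$$
and the integrand here is exactly the target integrand, so $I = - \frac{42}{\left(a + 1\right)^{4}}$.

Setting $a = \frac{1}{3}$:
$$I = - \frac{1701}{128}.$$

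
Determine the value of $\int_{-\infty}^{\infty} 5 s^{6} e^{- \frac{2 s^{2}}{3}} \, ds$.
$\frac{2025 \sqrt{6} \sqrt{\pi}}{128}$

Consider the simpler parametrised integral
$$J(a) = \int_{-\infty}^{\infty} 5 e^{- a s^{2}} \, ds = \frac{5 \sqrt{\pi}}{\sqrt{a}}.$$

Differentiating under the integral sign brings down a factor of $(-s^2)$:
$$\frac{dJ}{da} = \int_{-\infty}^{\infty} - 5 s^{2} e^{- a s^{2}} \, ds = - \frac{5 \sqrt{\pi}}{2 a^{\frac{3}{2}}}.$$

Repeating $3$ times in total — each differentiation brings down another $(-s^2)$ — gives
$$\frac{d^{3}J}{da^{3}} = \int_{-\infty}^{\infty} - 5 s^{6} e^{- a s^{2}} \, ds = - \frac{75 \sqrt{\pi}}{8 a^{\frac{7}{2}}},$$
and the integrand here is $(-1)^{3}$ times the target integrand, so $I = (-1)^{3}\,\frac{d^{3}J}{da^{3}} = \frac{75 \sqrt{\pi}}{8 a^{\frac{7}{2}}}$.

Setting $a = \frac{2}{3}$:
$$I = \frac{2025 \sqrt{6} \sqrt{\pi}}{128}.$$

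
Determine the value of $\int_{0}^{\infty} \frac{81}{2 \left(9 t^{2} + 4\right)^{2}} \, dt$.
$\frac{27 \pi}{64}$

Start from the standard arctangent integral
$$J(a) = \int_{0}^{\infty} \frac{1}{2 \left(a^{2} + t^{2}\right)} \, dt = \frac{\pi}{4 a}.$$

Differentiating under the integral sign with respect to $a$,
$$\frac{dJ}{da} = \int_{0}^{\infty} - \frac{a}{\left(a^{2} + t^{2}\right)^{2}} \, dt = - \frac{\pi}{4 a^{2}},$$
so $\int_{0}^{\infty} \frac{1}{2 \left(a^{2} + t^{2}\right)^{2}} \, dt = \frac{\pi}{8 a^{3}}$.

Setting $a = \frac{2}{3}$:
$$I = \frac{27 \pi}{64}.$$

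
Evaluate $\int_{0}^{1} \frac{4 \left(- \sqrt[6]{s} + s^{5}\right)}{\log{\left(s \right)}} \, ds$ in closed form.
$\log{\left(\frac{1679616}{2401} \right)}$

Consider the one-parameter family: let $I(a) = \int_{0}^{1} \frac{4 \left(- \sqrt[6]{s} + s^{a}\right)}{\log{\left(s \right)}} \, ds$.

Since $\dfrac{\partial}{\partial a}\,s^{a} = s^{a} \ln s$, the $\ln s$ in the denominator cancels and
$$\frac{dI}{da} = \int_{0}^{1} 4 s^{a} \, ds = 4 \left[\frac{s^{a+1}}{a+1}\right]_0^1 = \frac{4}{a + 1}.$$

Integrating with respect to $a$ gives $I(a) = \log{\left(\frac{1296 \left(a + 1\right)^{4}}{2401} \right)} + C$.

At $a = \frac{1}{6}$ the integrand is identically $0$, so $I(\frac{1}{6}) = 0$. The closed form gives $0$, hence $C = 0$.

Setting $a = 5$:
$$I = \log{\left(\frac{1679616}{2401} \right)}.$$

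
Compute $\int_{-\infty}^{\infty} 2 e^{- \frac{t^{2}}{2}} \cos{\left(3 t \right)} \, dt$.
$\frac{2 \sqrt{2} \sqrt{\pi}}{e^{\frac{9}{2}}}$

Treat the cosine frequency as a parameter and define $I(b) = \int_{-\infty}^{\infty} 2 e^{- \frac{t^{2}}{2}} \cos{\left(b t \right)} \, dt$.

Differentiating under the integral sign,
$$I'(b) = \int_{-\infty}^{\infty} - 2 t e^{- \frac{t^{2}}{2}} \sin{\left(b t \right)} \, dt.$$

Integrate $\int_{-\infty}^{\infty} t \sin(b t)\, e^{- \frac{t^{2}}{2}}\, dt$ by parts with $u = \sin(b t)$ and $dv = t\, e^{- \frac{t^{2}}{2}}\, dt$, giving $v = - e^{- \frac{t^{2}}{2}}$. The boundary term vanishes and
$$\int_{-\infty}^{\infty} t \sin(b t)\, e^{- \frac{t^{2}}{2}}\, dt = b \int_{-\infty}^{\infty} \cos(b t)\, e^{- \frac{t^{2}}{2}}\, dt,$$
so $I'(b) = - b\, I(b)$.

This is a separable first-order ODE; solving with the initial condition $I(0) = \int_{-\infty}^{\infty} 2 e^{- \frac{t^{2}}{2}}\,dt = 2 \sqrt{2} \sqrt{\pi}$ gives
$$I(b) = 2 \sqrt{2} \sqrt{\pi} e^{- \frac{b^{2}}{2}}.$$

Setting $b = 3$:
$$I = \frac{2 \sqrt{2} \sqrt{\pi}}{e^{\frac{9}{2}}}.$$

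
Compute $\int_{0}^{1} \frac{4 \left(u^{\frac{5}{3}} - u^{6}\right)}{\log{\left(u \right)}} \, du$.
$- \log{\left(\frac{194481}{4096} \right)}$

Replace the exponent $6$ by a parameter $a$: let $I(a) = \int_{0}^{1} \frac{4 \left(u^{\frac{5}{3}} - u^{a}\right)}{\log{\left(u \right)}} \, du$.

Since $\dfrac{\partial}{\partial a}\,u^{a} = u^{a} \ln u$, the $\ln u$ in the denominator cancels and
$$\frac{dI}{da} = \int_{0}^{1} -4 u^{a} \, du = -4 \left[\frac{u^{a+1}}{a+1}\right]_0^1 = - \frac{4}{a + 1}.$$

Integrating with respect to $a$ gives $I(a) = - \log{\left(\frac{81 \left(a + 1\right)^{4}}{4096} \right)} + C$.

At $a = \frac{5}{3}$ the integrand is identically $0$, so $I(\frac{5}{3}) = 0$. The closed form gives $0$, hence $C = 0$.

Setting $a = 6$:
$$I = - \log{\left(\frac{194481}{4096} \right)}.$$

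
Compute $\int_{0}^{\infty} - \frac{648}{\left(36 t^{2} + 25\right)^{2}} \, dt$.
$- \frac{27 \pi}{125}$

Begin with the known result
$$J(a) = \int_{0}^{\infty} - \frac{1}{2 \left(a^{2} + t^{2}\right)} \, dt = - \frac{\pi}{4 a}.$$

Differentiating under the integral sign with respect to $a$,
$$\frac{dJ}{da} = \int_{0}^{\infty} \frac{a}{\left(a^{2} + t^{2}\right)^{2}} \, dt = \frac{\pi}{4 a^{2}},$$
so $\int_{0}^{\infty} - \frac{1}{2 \left(a^{2} + t^{2}\right)^{2}} \, dt = - \frac{\pi}{8 a^{3}}$.

Setting $a = \frac{5}{6}$:
$$I = - \frac{27 \pi}{125}.$$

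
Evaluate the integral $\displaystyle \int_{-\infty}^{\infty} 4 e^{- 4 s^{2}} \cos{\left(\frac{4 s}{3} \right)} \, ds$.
$\frac{2 \sqrt{\pi}}{e^{\frac{1}{9}}}$

Let $b$ denote the cosine frequency and define $I(b) = \int_{-\infty}^{\infty} 4 e^{- 4 s^{2}} \cos{\left(b s \right)} \, ds$.

Differentiating under the integral sign,
$$I'(b) = \int_{-\infty}^{\infty} - 4 s e^{- 4 s^{2}} \sin{\left(b s \right)} \, ds.$$

Integrate $\int_{-\infty}^{\infty} s \sin(b s)\, e^{- 4 s^{2}}\, ds$ by parts with $u = \sin(b s)$ and $dv = s\, e^{- 4 s^{2}}\, ds$, giving $v = - \frac{e^{- 4 s^{2}}}{8}$. The boundary term vanishes and
$$\int_{-\infty}^{\infty} s \sin(b s)\, e^{- 4 s^{2}}\, ds = \frac{b}{8} \int_{-\infty}^{\infty} \cos(b s)\, e^{- 4 s^{2}}\, ds,$$
so $I'(b) = - \frac{b}{8}\, I(b)$.

This is a separable first-order ODE; solving with the initial condition $I(0) = \int_{-\infty}^{\infty} 4 e^{- 4 s^{2}}\,ds = 2 \sqrt{\pi}$ gives
$$I(b) = 2 \sqrt{\pi} e^{- \frac{b^{2}}{16}}.$$

Setting $b = \frac{4}{3}$:
$$I = \frac{2 \sqrt{\pi}}{e^{\frac{1}{9}}}.$$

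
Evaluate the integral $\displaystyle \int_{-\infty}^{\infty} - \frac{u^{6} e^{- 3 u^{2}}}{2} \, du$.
$- \frac{5 \sqrt{3} \sqrt{\pi}}{432}$

Consider the simpler parametrised integral
$$J(a) = \int_{-\infty}^{\infty} - \frac{e^{- a u^{2}}}{2} \, du = - \frac{\sqrt{\pi}}{2 \sqrt{a}}.$$

Differentiating under the integral sign brings down a factor of $(-u^2)$:
$$\frac{dJ}{da} = \int_{-\infty}^{\infty} \frac{u^{2} e^{- a u^{2}}}{2} \, du = \frac{\sqrt{\pi}}{4 a^{\frac{3}{2}}}.$$

Repeating $3$ times in total — each differentiation brings down another $(-u^2)$ — gives
$$\frac{d^{3}J}{da^{3}} = \int_{-\infty}^{\infty} \frac{u^{6} e^{- a u^{2}}}{2} \, du = \frac{15 \sqrt{\pi}}{16 a^{\frac{7}{2}}},$$
and the integrand here is $(-1)^{3}$ times the target integrand, so $I = (-1)^{3}\,\frac{d^{3}J}{da^{3}} = - \frac{15 \sqrt{\pi}}{16 a^{\frac{7}{2}}}$.

Setting $a = 3$:
$$I = - \frac{5 \sqrt{3} \sqrt{\pi}}{432}.$$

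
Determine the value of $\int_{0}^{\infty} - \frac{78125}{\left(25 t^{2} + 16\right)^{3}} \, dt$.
$- \frac{46875 \pi}{16384}$

Recall the elementary integral
$$J(a) = \int_{0}^{\infty} - \frac{5}{a^{2} + t^{2}} \, dt = - \frac{5 \pi}{2 a}.$$

Differentiating under the integral sign with respect to $a$,
$$\frac{dJ}{da} = \int_{0}^{\infty} \frac{10 a}{\left(a^{2} + t^{2}\right)^{2}} \, dt = \frac{5 \pi}{2 a^{2}},$$
so $\int_{0}^{\infty} - \frac{5}{\left(a^{2} + t^{2}\right)^{2}} \, dt = - \frac{5 \pi}{4 a^{3}}$.

Repeating — each differentiation of $1/(t^2+a^2)^j$ produces $-2ja/(t^2+a^2)^{j+1}$ — and dividing through by $-2ja$ at each step yields, after $2$ differentiations in total,
$$\int_{0}^{\infty} - \frac{5}{\left(a^{2} + t^{2}\right)^{3}} \, dt = - \frac{15 \pi}{16 a^{5}}.$$

Setting $a = \frac{4}{5}$:
$$I = - \frac{46875 \pi}{16384}.$$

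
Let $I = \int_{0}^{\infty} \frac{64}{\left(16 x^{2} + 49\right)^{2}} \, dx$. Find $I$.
$\frac{4 \pi}{343}$

Begin with the known result
$$J(a) = \int_{0}^{\infty} \frac{1}{4 \left(a^{2} + x^{2}\right)} \, dx = \frac{\pi}{8 a}.$$

Differentiating under the integral sign with respect to $a$,
$$\frac{dJ}{da} = \int_{0}^{\infty} - \frac{a}{2 \left(a^{2} + x^{2}\right)^{2}} \, dx = - \frac{\pi}{8 a^{2}},$$
so $\int_{0}^{\infty} \frac{1}{4 \left(a^{2} + x^{2}\right)^{2}} \, dx = \frac{\pi}{16 a^{3}}$.

Setting $a = \frac{7}{4}$:
$$I = \frac{4 \pi}{343}.$$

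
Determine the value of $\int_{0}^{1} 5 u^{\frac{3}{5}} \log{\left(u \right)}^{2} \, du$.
$\frac{625}{256}$

Start from the elementary integral
$$J(a) = \int_{0}^{1} 5 u^{a} \, du = \frac{5}{a + 1}.$$

Differentiating under the integral sign brings down a factor of $\ln u$:
$$\frac{dJ}{da} = \int_{0}^{1} 5 u^{a} \log{\left(u \right)} \, du = - \frac{5}{\left(a + 1\right)^{2}}.$$

Repeating twice in total — each differentiation brings down another $\ln u$ — gives
$$\frac{d^{2}J}{da^{2}} = \int_{0}^{1} 5 u^{a} \log{\left(u \right)}^{2} \, du = \frac{10}{\left(a + 1\right)^{3}},$$
and the integrand here is exactly the target integrand, so $I = \frac{10}{\left(a + 1\right)^{3}}$.

Setting $a = \frac{3}{5}$:
$$I = \frac{625}{256}.$$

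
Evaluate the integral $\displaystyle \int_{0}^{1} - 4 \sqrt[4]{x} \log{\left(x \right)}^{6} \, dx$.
$- \frac{9437184}{15625}$

Consider the simpler parametrised integral
$$J(a) = \int_{0}^{1} - 4 x^{a} \, dx = - \frac{4}{a + 1}.$$

Differentiating under the integral sign brings down a factor of $\ln x$:
$$\frac{dJ}{da} = \int_{0}^{1} - 4 x^{a} \log{\left(x \right)} \, dx = \frac{4}{\left(a + 1\right)^{2}}.$$

Repeating $6$ times in total — each differentiation brings down another $\ln x$ — gives
$$\frac{d^{6}J}{da^{6}} = \int_{0}^{1} - 4 x^{a} \log{\left(x \right)}^{6} \, dx = - \frac{2880}{\left(a + 1\right)^{7}},$$
and the integrand here is exactly the target integrand, so $I = - \frac{2880}{\left(a + 1\right)^{7}}$.

Setting $a = \frac{1}{4}$:
$$I = - \frac{9437184}{15625}.$$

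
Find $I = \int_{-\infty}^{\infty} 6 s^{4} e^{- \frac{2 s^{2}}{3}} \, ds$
$\frac{81 \sqrt{6} \sqrt{\pi}}{16}$

Begin with the known integral
$$J(a) = \int_{-\infty}^{\infty} 6 e^{- a s^{2}} \, ds = \frac{6 \sqrt{\pi}}{\sqrt{a}}.$$

Differentiating under the integral sign brings down a factor of $(-s^2)$:
$$\frac{dJ}{da} = \int_{-\infty}^{\infty} - 6 s^{2} e^{- a s^{2}} \, ds = - \frac{3 \sqrt{\pi}}{a^{\frac{3}{2}}}.$$

Repeating twice in total — each differentiation brings down another $(-s^2)$ — gives
$$\frac{d^{2}J}{da^{2}} = \int_{-\infty}^{\infty} 6 s^{4} e^{- a s^{2}} \, ds = \frac{9 \sqrt{\pi}}{2 a^{\frac{5}{2}}},$$
and the integrand here is exactly the target integrand, so $I = \frac{9 \sqrt{\pi}}{2 a^{\frac{5}{2}}}$.

Setting $a = \frac{2}{3}$:
$$I = \frac{81 \sqrt{6} \sqrt{\pi}}{16}.$$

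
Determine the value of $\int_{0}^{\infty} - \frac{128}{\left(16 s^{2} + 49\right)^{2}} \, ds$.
$- \frac{8 \pi}{343}$

Start from the standard arctangent integral
$$J(a) = \int_{0}^{\infty} - \frac{1}{2 \left(a^{2} + s^{2}\right)} \, ds = - \frac{\pi}{4 a}.$$

Differentiating under the integral sign with respect to $a$,
$$\frac{dJ}{da} = \int_{0}^{\infty} \frac{a}{\left(a^{2} + s^{2}\right)^{2}} \, ds = \frac{\pi}{4 a^{2}},$$
so $\int_{0}^{\infty} - \frac{1}{2 \left(a^{2} + s^{2}\right)^{2}} \, ds = - \frac{\pi}{8 a^{3}}$.

Setting $a = \frac{7}{4}$:
$$I = - \frac{8 \pi}{343}.$$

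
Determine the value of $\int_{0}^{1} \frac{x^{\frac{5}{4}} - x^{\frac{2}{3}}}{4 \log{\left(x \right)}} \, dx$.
$\log{\left(\frac{15^{\frac{3}{4}} \sqrt{2}}{10} \right)}$

Introduce a parameter $a$ in the exponent: let $I(a) = \int_{0}^{1} \frac{- x^{\frac{2}{3}} + x^{a}}{4 \log{\left(x \right)}} \, dx$.

Since $\dfrac{\partial}{\partial a}\,x^{a} = x^{a} \ln x$, the $\ln x$ in the denominator cancels and
$$\frac{dI}{da} = \int_{0}^{1} \frac{1}{4} x^{a} \, dx = \frac{1}{4} \left[\frac{x^{a+1}}{a+1}\right]_0^1 = \frac{1}{4 \left(a + 1\right)}.$$

Integrating with respect to $a$ gives $I(a) = \frac{\log{\left(a + 1 \right)}}{4} - \frac{\log{\left(5 \right)}}{4} + \frac{\log{\left(3 \right)}}{4} + C$.

At $a = \frac{2}{3}$ the integrand is identically $0$, so $I(\frac{2}{3}) = 0$. The closed form gives $0$, hence $C = 0$.

Setting $a = \frac{5}{4}$:
$$I = \log{\left(\frac{15^{\frac{3}{4}} \sqrt{2}}{10} \right)}.$$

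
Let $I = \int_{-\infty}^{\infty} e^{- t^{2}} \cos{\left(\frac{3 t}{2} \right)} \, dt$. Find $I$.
$\frac{\sqrt{\pi}}{e^{\frac{9}{16}}}$

Let $b$ denote the cosine frequency and define $I(b) = \int_{-\infty}^{\infty} e^{- t^{2}} \cos{\left(b t \right)} \, dt$.

Differentiating under the integral sign,
$$I'(b) = \int_{-\infty}^{\infty} - t e^{- t^{2}} \sin{\left(b t \right)} \, dt.$$

Integrate $\int_{-\infty}^{\infty} t \sin(b t)\, e^{- t^{2}}\, dt$ by parts with $u = \sin(b t)$ and $dv = t\, e^{- t^{2}}\, dt$, giving $v = - \frac{e^{- t^{2}}}{2}$. The boundary term vanishes and
$$\int_{-\infty}^{\infty} t \sin(b t)\, e^{- t^{2}}\, dt = \frac{b}{2} \int_{-\infty}^{\infty} \cos(b t)\, e^{- t^{2}}\, dt,$$
so $I'(b) = - \frac{b}{2}\, I(b)$.

This is a separable first-order ODE; solving with the initial condition $I(0) = \int_{-\infty}^{\infty} e^{- t^{2}}\,dt = \sqrt{\pi}$ gives
$$I(b) = \sqrt{\pi} e^{- \frac{b^{2}}{4}}.$$

Setting $b = \frac{3}{2}$:
$$I = \frac{\sqrt{\pi}}{e^{\frac{9}{16}}}.$$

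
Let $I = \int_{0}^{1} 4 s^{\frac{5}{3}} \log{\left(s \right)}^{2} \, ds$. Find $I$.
$\frac{27}{64}$

Begin with the known integral
$$J(a) = \int_{0}^{1} 4 s^{a} \, ds = \frac{4}{a + 1}.$$

Differentiating under the integral sign brings down a factor of $\ln s$:
$$\frac{dJ}{da} = \int_{0}^{1} 4 s^{a} \log{\left(s \right)} \, ds = - \frac{4}{\left(a + 1\right)^{2}}.$$

Repeating twice in total — each differentiation brings down another $\ln s$ — gives
$$\frac{d^{2}J}{da^{2}} = \int_{0}^{1} 4 s^{a} \log{\left(s \right)}^{2} \, ds = \frac{8}{\left(a + 1\right)^{3}},$$
and the integrand here is exactly the target integrand, so $I = \frac{8}{\left(a + 1\right)^{3}}$.

Setting $a = \frac{5}{3}$:
$$I = \frac{27}{64}.$$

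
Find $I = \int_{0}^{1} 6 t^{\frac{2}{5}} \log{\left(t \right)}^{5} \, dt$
$- \frac{11250000}{117649}$

Consider the simpler parametrised integral
$$J(a) = \int_{0}^{1} 6 t^{a} \, dt = \frac{6}{a + 1}.$$

Differentiating under the integral sign brings down a factor of $\ln t$:
$$\frac{dJ}{da} = \int_{0}^{1} 6 t^{a} \log{\left(t \right)} \, dt = - \frac{6}{\left(a + 1\right)^{2}}.$$

Repeating $5$ times in total — each differentiation brings down another $\ln t$ — gives
$$\frac{d^{5}J}{da^{5}} = \int_{0}^{1} 6 t^{a} \log{\left(t \right)}^{5} \, dt = - \frac{720}{\left(a + 1\right)^{6}},$$
and the integrand here is exactly the target integrand, so $I = - \frac{720}{\left(a + 1\right)^{6}}$.

Setting $a = \frac{2}{5}$:
$$I = - \frac{11250000}{117649}.$$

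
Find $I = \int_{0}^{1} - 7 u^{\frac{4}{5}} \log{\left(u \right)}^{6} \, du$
$- \frac{43750000}{531441}$

Consider the simpler parametrised integral
$$J(a) = \int_{0}^{1} - 7 u^{a} \, du = - \frac{7}{a + 1}.$$

Differentiating under the integral sign brings down a factor of $\ln u$:
$$\frac{dJ}{da} = \int_{0}^{1} - 7 u^{a} \log{\left(u \right)} \, du = \frac{7}{\left(a + 1\right)^{2}}.$$

Repeating $6$ times in total — each differentiation brings down another $\ln u$ — gives
$$\frac{d^{6}J}{da^{6}} = \int_{0}^{1} - 7 u^{a} \log{\left(u \right)}^{6} \, du = - \frac{5040}{\left(a + 1\right)^{7}},$$
and the integrand here is exactly the target integrand, so $I = - \frac{5040}{\left(a + 1\right)^{7}}$.

Setting $a = \frac{4}{5}$:
$$I = - \frac{43750000}{531441}.$$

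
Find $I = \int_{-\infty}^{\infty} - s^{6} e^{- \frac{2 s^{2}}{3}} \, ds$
$- \frac{405 \sqrt{6} \sqrt{\pi}}{128}$

Begin with the known integral
$$J(a) = \int_{-\infty}^{\infty} - e^{- a s^{2}} \, ds = - \frac{\sqrt{\pi}}{\sqrt{a}}.$$

Differentiating under the integral sign brings down a factor of $(-s^2)$:
$$\frac{dJ}{da} = \int_{-\infty}^{\infty} s^{2} e^{- a s^{2}} \, ds = \frac{\sqrt{\pi}}{2 a^{\frac{3}{2}}}.$$

Repeating $3$ times in total — each differentiation brings down another $(-s^2)$ — gives
$$\frac{d^{3}J}{da^{3}} = \int_{-\infty}^{\infty} s^{6} e^{- a s^{2}} \, ds = \frac{15 \sqrt{\pi}}{8 a^{\frac{7}{2}}},$$
and the integrand here is $(-1)^{3}$ times the target integrand, so $I = (-1)^{3}\,\frac{d^{3}J}{da^{3}} = - \frac{15 \sqrt{\pi}}{8 a^{\frac{7}{2}}}$.

Setting $a = \frac{2}{3}$:
$$I = - \frac{405 \sqrt{6} \sqrt{\pi}}{128}.$$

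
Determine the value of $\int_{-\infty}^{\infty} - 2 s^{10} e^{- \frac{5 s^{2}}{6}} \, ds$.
$- \frac{91854 \sqrt{30} \sqrt{\pi}}{3125}$

Consider the simpler parametrised integral
$$J(a) = \int_{-\infty}^{\infty} - 2 e^{- a s^{2}} \, ds = - \frac{2 \sqrt{\pi}}{\sqrt{a}}.$$

Differentiating under the integral sign brings down a factor of $(-s^2)$:
$$\frac{dJ}{da} = \int_{-\infty}^{\infty} 2 s^{2} e^{- a s^{2}} \, ds = \frac{\sqrt{\pi}}{a^{\frac{3}{2}}}.$$

Repeating $5$ times in total — each differentiation brings down another $(-s^2)$ — gives
$$\frac{d^{5}J}{da^{5}} = \int_{-\infty}^{\infty} 2 s^{10} e^{- a s^{2}} \, ds = \frac{945 \sqrt{\pi}}{16 a^{\frac{11}{2}}},$$
and the integrand here is $(-1)^{5}$ times the target integrand, so $I = (-1)^{5}\,\frac{d^{5}J}{da^{5}} = - \frac{945 \sqrt{\pi}}{16 a^{\frac{11}{2}}}$.

Setting $a = \frac{5}{6}$:
$$I = - \frac{91854 \sqrt{30} \sqrt{\pi}}{3125}.$$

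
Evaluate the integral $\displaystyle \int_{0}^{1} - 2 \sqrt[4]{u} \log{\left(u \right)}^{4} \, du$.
$- \frac{49152}{3125}$

Consider the simpler parametrised integral
$$J(a) = \int_{0}^{1} - 2 u^{a} \, du = - \frac{2}{a + 1}.$$

Differentiating under the integral sign brings down a factor of $\ln u$:
$$\frac{dJ}{da} = \int_{0}^{1} - 2 u^{a} \log{\left(u \right)} \, du = \frac{2}{\left(a + 1\right)^{2}}.$$

Repeating $4$ times in total — each differentiation brings down another $\ln u$ — gives
$$\frac{d^{4}J}{da^{4}} = \int_{0}^{1} - 2 u^{a} \log{\left(u \right)}^{4} \, du = - \frac{48}{\left(a + 1\right)^{5}},$$
and the integrand here is exactly the target integrand, so $I = - \frac{48}{\left(a + 1\right)^{5}}$.

Setting $a = \frac{1}{4}$:
$$I = - \frac{49152}{3125}.$$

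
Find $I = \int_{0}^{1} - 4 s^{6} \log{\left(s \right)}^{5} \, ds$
$\frac{480}{117649}$

Start from the elementary integral
$$J(a) = \int_{0}^{1} - 4 s^{a} \, ds = - \frac{4}{a + 1}.$$

Differentiating under the integral sign brings down a factor of $\ln s$:
$$\frac{dJ}{da} = \int_{0}^{1} - 4 s^{a} \log{\left(s \right)} \, ds = \frac{4}{\left(a + 1\right)^{2}}.$$

Repeating $5$ times in total — each differentiation brings down another $\ln s$ — gives
$$\frac{d^{5}J}{da^{5}} = \int_{0}^{1} - 4 s^{a} \log{\left(s \right)}^{5} \, ds = \frac{480}{\left(a + 1\right)^{6}},$$
and the integrand here is exactly the target integrand, so $I = \frac{480}{\left(a + 1\right)^{6}}$.

Setting $a = 6$:
$$I = \frac{480}{117649}.$$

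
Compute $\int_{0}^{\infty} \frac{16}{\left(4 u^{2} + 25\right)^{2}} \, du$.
$\frac{2 \pi}{125}$

Begin with the known result
$$J(a) = \int_{0}^{\infty} \frac{1}{a^{2} + u^{2}} \, du = \frac{\pi}{2 a}.$$

Differentiating under the integral sign with respect to $a$,
$$\frac{dJ}{da} = \int_{0}^{\infty} - \frac{2 a}{\left(a^{2} + u^{2}\right)^{2}} \, du = - \frac{\pi}{2 a^{2}},$$
so $\int_{0}^{\infty} \frac{1}{\left(a^{2} + u^{2}\right)^{2}} \, du = \frac{\pi}{4 a^{3}}$.

Setting $a = \frac{5}{2}$:
$$I = \frac{2 \pi}{125}.$$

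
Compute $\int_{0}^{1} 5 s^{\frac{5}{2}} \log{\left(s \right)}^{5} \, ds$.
$- \frac{38400}{117649}$

Begin with the known integral
$$J(a) = \int_{0}^{1} 5 s^{a} \, ds = \frac{5}{a + 1}.$$

Differentiating under the integral sign brings down a factor of $\ln s$:
$$\frac{dJ}{da} = \int_{0}^{1} 5 s^{a} \log{\left(s \right)} \, ds = - \frac{5}{\left(a + 1\right)^{2}}.$$

Repeating $5$ times in total — each differentiation brings down another $\ln s$ — gives
$$\frac{d^{5}J}{da^{5}} = \int_{0}^{1} 5 s^{a} \log{\left(s \right)}^{5} \, ds = - \frac{600}{\left(a + 1\right)^{6}},$$
and the integrand here is exactly the target integrand, so $I = - \frac{600}{\left(a + 1\right)^{6}}$.

Setting $a = \frac{5}{2}$:
$$I = - \frac{38400}{117649}.$$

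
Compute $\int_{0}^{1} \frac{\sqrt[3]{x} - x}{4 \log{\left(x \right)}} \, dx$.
$- \frac{\log{\left(3 \right)}}{4} + \frac{\log{\left(2 \right)}}{4}$

Introduce a parameter $a$ in the exponent: let $I(a) = \int_{0}^{1} \frac{\sqrt[3]{x} - x^{a}}{4 \log{\left(x \right)}} \, dx$.

Since $\dfrac{\partial}{\partial a}\,x^{a} = x^{a} \ln x$, the $\ln x$ in the denominator cancels and
$$\frac{dI}{da} = \int_{0}^{1} - \frac{1}{4} x^{a} \, dx = - \frac{1}{4} \left[\frac{x^{a+1}}{a+1}\right]_0^1 = - \frac{1}{4 a + 4}.$$

Integrating with respect to $a$ gives $I(a) = - \frac{\log{\left(a + 1 \right)}}{4} - \frac{\log{\left(3 \right)}}{4} + \frac{\log{\left(2 \right)}}{2} + C$.

At $a = \frac{1}{3}$ the integrand is identically $0$, so $I(\frac{1}{3}) = 0$. The closed form gives $0$, hence $C = 0$.

Setting $a = 1$:
$$I = - \frac{\log{\left(3 \right)}}{4} + \frac{\log{\left(2 \right)}}{4}.$$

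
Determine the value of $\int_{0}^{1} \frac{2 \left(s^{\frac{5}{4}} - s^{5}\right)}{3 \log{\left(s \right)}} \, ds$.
$\log{\left(\frac{3^{\frac{2}{3}}}{4} \right)}$

Introduce a parameter $a$ in the exponent: let $I(a) = \int_{0}^{1} \frac{2 \left(- s^{5} + s^{a}\right)}{3 \log{\left(s \right)}} \, ds$.

Since $\dfrac{\partial}{\partial a}\,s^{a} = s^{a} \ln s$, the $\ln s$ in the denominator cancels and
$$\frac{dI}{da} = \int_{0}^{1} \frac{2}{3} s^{a} \, ds = \frac{2}{3} \left[\frac{s^{a+1}}{a+1}\right]_0^1 = \frac{2}{3 \left(a + 1\right)}.$$

Integrating with respect to $a$ gives $I(a) = \frac{2 \log{\left(a + 1 \right)}}{3} - \frac{2 \log{\left(6 \right)}}{3} + C$.

At $a = 5$ the integrand is identically $0$, so $I(5) = 0$. The closed form gives $0$, hence $C = 0$.

Setting $a = \frac{5}{4}$:
$$I = \log{\left(\frac{3^{\frac{2}{3}}}{4} \right)}.$$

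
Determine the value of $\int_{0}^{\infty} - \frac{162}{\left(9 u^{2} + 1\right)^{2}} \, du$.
$- \frac{27 \pi}{2}$

Begin with the known result
$$J(a) = \int_{0}^{\infty} - \frac{2}{a^{2} + u^{2}} \, du = - \frac{\pi}{a}.$$

Differentiating under the integral sign with respect to $a$,
$$\frac{dJ}{da} = \int_{0}^{\infty} \frac{4 a}{\left(a^{2} + u^{2}\right)^{2}} \, du = \frac{\pi}{a^{2}},$$
so $\int_{0}^{\infty} - \frac{2}{\left(a^{2} + u^{2}\right)^{2}} \, du = - \frac{\pi}{2 a^{3}}$.

Setting $a = \frac{1}{3}$:
$$I = - \frac{27 \pi}{2}.$$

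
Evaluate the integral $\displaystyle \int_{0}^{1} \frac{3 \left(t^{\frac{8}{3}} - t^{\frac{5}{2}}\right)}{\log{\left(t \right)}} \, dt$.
$- \log{\left(\frac{9261}{10648} \right)}$

Introduce a parameter $a$ in the exponent: let $I(a) = \int_{0}^{1} \frac{3 \left(t^{\frac{8}{3}} - t^{a}\right)}{\log{\left(t \right)}} \, dt$.

Since $\dfrac{\partial}{\partial a}\,t^{a} = t^{a} \ln t$, the $\ln t$ in the denominator cancels and
$$\frac{dI}{da} = \int_{0}^{1} -3 t^{a} \, dt = -3 \left[\frac{t^{a+1}}{a+1}\right]_0^1 = - \frac{3}{a + 1}.$$

Integrating with respect to $a$ gives $I(a) = - \log{\left(\frac{27 \left(a + 1\right)^{3}}{1331} \right)} + C$.

At $a = \frac{8}{3}$ the integrand is identically $0$, so $I(\frac{8}{3}) = 0$. The closed form gives $0$, hence $C = 0$.

Setting $a = \frac{5}{2}$:
$$I = - \log{\left(\frac{9261}{10648} \right)}.$$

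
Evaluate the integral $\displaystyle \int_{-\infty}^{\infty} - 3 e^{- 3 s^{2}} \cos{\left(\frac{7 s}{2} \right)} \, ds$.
$- \frac{\sqrt{3} \sqrt{\pi}}{e^{\frac{49}{48}}}$

Define $I(b) = \int_{-\infty}^{\infty} - 3 e^{- 3 s^{2}} \cos{\left(b s \right)} \, ds$.

Differentiating under the integral sign,
$$I'(b) = \int_{-\infty}^{\infty} 3 s e^{- 3 s^{2}} \sin{\left(b s \right)} \, ds.$$

Integrate $\int_{-\infty}^{\infty} s \sin(b s)\, e^{- 3 s^{2}}\, ds$ by parts with $u = \sin(b s)$ and $dv = s\, e^{- 3 s^{2}}\, ds$, giving $v = - \frac{e^{- 3 s^{2}}}{6}$. The boundary term vanishes and
$$\int_{-\infty}^{\infty} s \sin(b s)\, e^{- 3 s^{2}}\, ds = \frac{b}{6} \int_{-\infty}^{\infty} \cos(b s)\, e^{- 3 s^{2}}\, ds,$$
so $I'(b) = - \frac{b}{6}\, I(b)$.

This is a separable first-order ODE; solving with the initial condition $I(0) = \int_{-\infty}^{\infty} - 3 e^{- 3 s^{2}}\,ds = - \sqrt{3} \sqrt{\pi}$ gives
$$I(b) = - \sqrt{3} \sqrt{\pi} e^{- \frac{b^{2}}{12}}.$$

Setting $b = \frac{7}{2}$:
$$I = - \frac{\sqrt{3} \sqrt{\pi}}{e^{\frac{49}{48}}}.$$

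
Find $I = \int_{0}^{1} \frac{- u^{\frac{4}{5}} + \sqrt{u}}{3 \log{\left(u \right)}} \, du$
$- \frac{\log{\left(3 \right)}}{3} - \frac{\log{\left(2 \right)}}{3} + \frac{\log{\left(5 \right)}}{3}$

Consider the one-parameter family: let $I(a) = \int_{0}^{1} \frac{\sqrt{u} - u^{a}}{3 \log{\left(u \right)}} \, du$.

Since $\dfrac{\partial}{\partial a}\,u^{a} = u^{a} \ln u$, the $\ln u$ in the denominator cancels and
$$\frac{dI}{da} = \int_{0}^{1} - \frac{1}{3} u^{a} \, du = - \frac{1}{3} \left[\frac{u^{a+1}}{a+1}\right]_0^1 = - \frac{1}{3 a + 3}.$$

Integrating with respect to $a$ gives $I(a) = - \frac{\log{\left(a + 1 \right)}}{3} - \frac{\log{\left(2 \right)}}{3} + \frac{\log{\left(3 \right)}}{3} + C$.

At $a = \frac{1}{2}$ the integrand is identically $0$, so $I(\frac{1}{2}) = 0$. The closed form gives $0$, hence $C = 0$.

Setting $a = \frac{4}{5}$:
$$I = - \frac{\log{\left(3 \right)}}{3} - \frac{\log{\left(2 \right)}}{3} + \frac{\log{\left(5 \right)}}{3}.$$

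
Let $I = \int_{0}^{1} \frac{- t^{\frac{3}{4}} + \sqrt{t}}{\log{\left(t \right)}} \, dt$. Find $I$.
$\log{\left(\frac{6}{7} \right)}$

Consider the one-parameter family: let $I(a) = \int_{0}^{1} \frac{- t^{\frac{3}{4}} + t^{a}}{\log{\left(t \right)}} \, dt$.

Since $\dfrac{\partial}{\partial a}\,t^{a} = t^{a} \ln t$, the $\ln t$ in the denominator cancels and
$$\frac{dI}{da} = \int_{0}^{1} t^{a} \, dt = \left[\frac{t^{a+1}}{a+1}\right]_0^1 = \frac{1}{a + 1}.$$

Integrating with respect to $a$ gives $I(a) = \log{\left(\frac{4 a}{7} + \frac{4}{7} \right)} + C$.

At $a = \frac{3}{4}$ the integrand is identically $0$, so $I(\frac{3}{4}) = 0$. The closed form gives $0$, hence $C = 0$.

Setting $a = \frac{1}{2}$:
$$I = \log{\left(\frac{6}{7} \right)}.$$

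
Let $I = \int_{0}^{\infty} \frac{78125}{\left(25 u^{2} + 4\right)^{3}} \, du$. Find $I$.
$\frac{46875 \pi}{512}$

Start from the standard arctangent integral
$$J(a) = \int_{0}^{\infty} \frac{5}{a^{2} + u^{2}} \, du = \frac{5 \pi}{2 a}.$$

Differentiating under the integral sign with respect to $a$,
$$\frac{dJ}{da} = \int_{0}^{\infty} - \frac{10 a}{\left(a^{2} + u^{2}\right)^{2}} \, du = - \frac{5 \pi}{2 a^{2}},$$
so $\int_{0}^{\infty} \frac{5}{\left(a^{2} + u^{2}\right)^{2}} \, du = \frac{5 \pi}{4 a^{3}}$.

Repeating — each differentiation of $1/(u^2+a^2)^j$ produces $-2ja/(u^2+a^2)^{j+1}$ — and dividing through by $-2ja$ at each step yields, after $2$ differentiations in total,
$$\int_{0}^{\infty} \frac{5}{\left(a^{2} + u^{2}\right)^{3}} \, du = \frac{15 \pi}{16 a^{5}}.$$

Setting $a = \frac{2}{5}$:
$$I = \frac{46875 \pi}{512}.$$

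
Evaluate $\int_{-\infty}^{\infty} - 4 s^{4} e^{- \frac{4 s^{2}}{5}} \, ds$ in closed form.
$- \frac{75 \sqrt{5} \sqrt{\pi}}{32}$

Start from the elementary integral
$$J(a) = \int_{-\infty}^{\infty} - 4 e^{- a s^{2}} \, ds = - \frac{4 \sqrt{\pi}}{\sqrt{a}}.$$

Differentiating under the integral sign brings down a factor of $(-s^2)$:
$$\frac{dJ}{da} = \int_{-\infty}^{\infty} 4 s^{2} e^{- a s^{2}} \, ds = \frac{2 \sqrt{\pi}}{a^{\frac{3}{2}}}.$$

Repeating twice in total — each differentiation brings down another $(-s^2)$ — gives
$$\frac{d^{2}J}{da^{2}} = \int_{-\infty}^{\infty} - 4 s^{4} e^{- a s^{2}} \, ds = - \frac{3 \sqrt{\pi}}{a^{\frac{5}{2}}},$$
and the integrand here is exactly the target integrand, so $I = - \frac{3 \sqrt{\pi}}{a^{\frac{5}{2}}}$.

Setting $a = \frac{4}{5}$:
$$I = - \frac{75 \sqrt{5} \sqrt{\pi}}{32}.$$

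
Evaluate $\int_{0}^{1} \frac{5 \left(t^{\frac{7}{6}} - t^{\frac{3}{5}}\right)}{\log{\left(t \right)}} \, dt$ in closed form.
$\log{\left(\frac{1160290625}{254803968} \right)}$

Replace the exponent $\frac{7}{6}$ by a parameter $a$: let $I(a) = \int_{0}^{1} \frac{5 \left(- t^{\frac{3}{5}} + t^{a}\right)}{\log{\left(t \right)}} \, dt$.

Since $\dfrac{\partial}{\partial a}\,t^{a} = t^{a} \ln t$, the $\ln t$ in the denominator cancels and
$$\frac{dI}{da} = \int_{0}^{1} 5 t^{a} \, dt = 5 \left[\frac{t^{a+1}}{a+1}\right]_0^1 = \frac{5}{a + 1}.$$

Integrating with respect to $a$ gives $I(a) = \log{\left(\frac{3125 \left(a + 1\right)^{5}}{32768} \right)} + C$.

At $a = \frac{3}{5}$ the integrand is identically $0$, so $I(\frac{3}{5}) = 0$. The closed form gives $0$, hence $C = 0$.

Setting $a = \frac{7}{6}$:
$$I = \log{\left(\frac{1160290625}{254803968} \right)}.$$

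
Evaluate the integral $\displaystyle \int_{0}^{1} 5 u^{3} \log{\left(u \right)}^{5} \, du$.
$- \frac{75}{512}$

Begin with the known integral
$$J(a) = \int_{0}^{1} 5 u^{a} \, du = \frac{5}{a + 1}.$$

Differentiating under the integral sign brings down a factor of $\ln u$:
$$\frac{dJ}{da} = \int_{0}^{1} 5 u^{a} \log{\left(u \right)} \, du = - \frac{5}{\left(a + 1\right)^{2}}.$$

Repeating $5$ times in total — each differentiation brings down another $\ln u$ — gives
$$\frac{d^{5}J}{da^{5}} = \int_{0}^{1} 5 u^{a} \log{\left(u \right)}^{5} \, du = - \frac{600}{\left(a + 1\right)^{6}},$$
and the integrand here is exactly the target integrand, so $I = - \frac{600}{\left(a + 1\right)^{6}}$.

Setting $a = 3$:
$$I = - \frac{75}{512}.$$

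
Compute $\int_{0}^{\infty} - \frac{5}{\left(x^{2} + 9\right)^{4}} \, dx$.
$- \frac{25 \pi}{69984}$

Recall the elementary integral
$$J(a) = \int_{0}^{\infty} - \frac{5}{a^{2} + x^{2}} \, dx = - \frac{5 \pi}{2 a}.$$

Differentiating under the integral sign with respect to $a$,
$$\frac{dJ}{da} = \int_{0}^{\infty} \frac{10 a}{\left(a^{2} + x^{2}\right)^{2}} \, dx = \frac{5 \pi}{2 a^{2}},$$
so $\int_{0}^{\infty} - \frac{5}{\left(a^{2} + x^{2}\right)^{2}} \, dx = - \frac{5 \pi}{4 a^{3}}$.

Repeating — each differentiation of $1/(x^2+a^2)^j$ produces $-2ja/(x^2+a^2)^{j+1}$ — and dividing through by $-2ja$ at each step yields, after $3$ differentiations in total,
$$\int_{0}^{\infty} - \frac{5}{\left(a^{2} + x^{2}\right)^{4}} \, dx = - \frac{25 \pi}{32 a^{7}}.$$

Setting $a = 3$:
$$I = - \frac{25 \pi}{69984}.$$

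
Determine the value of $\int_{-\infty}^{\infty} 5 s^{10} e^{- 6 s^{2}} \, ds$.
$\frac{175 \sqrt{6} \sqrt{\pi}}{55296}$

Start from the elementary integral
$$J(a) = \int_{-\infty}^{\infty} 5 e^{- a s^{2}} \, ds = \frac{5 \sqrt{\pi}}{\sqrt{a}}.$$

Differentiating under the integral sign brings down a factor of $(-s^2)$:
$$\frac{dJ}{da} = \int_{-\infty}^{\infty} - 5 s^{2} e^{- a s^{2}} \, ds = - \frac{5 \sqrt{\pi}}{2 a^{\frac{3}{2}}}.$$

Repeating $5$ times in total — each differentiation brings down another $(-s^2)$ — gives
$$\frac{d^{5}J}{da^{5}} = \int_{-\infty}^{\infty} - 5 s^{10} e^{- a s^{2}} \, ds = - \frac{4725 \sqrt{\pi}}{32 a^{\frac{11}{2}}},$$
and the integrand here is $(-1)^{5}$ times the target integrand, so $I = (-1)^{5}\,\frac{d^{5}J}{da^{5}} = \frac{4725 \sqrt{\pi}}{32 a^{\frac{11}{2}}}$.

Setting $a = 6$:
$$I = \frac{175 \sqrt{6} \sqrt{\pi}}{55296}.$$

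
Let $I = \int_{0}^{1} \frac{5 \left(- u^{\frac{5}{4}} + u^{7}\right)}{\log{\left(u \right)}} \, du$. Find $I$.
$- \log{\left(\frac{59049}{33554432} \right)}$

Introduce a parameter $a$ in the exponent: let $I(a) = \int_{0}^{1} \frac{5 \left(u^{7} - u^{a}\right)}{\log{\left(u \right)}} \, du$.

Since $\dfrac{\partial}{\partial a}\,u^{a} = u^{a} \ln u$, the $\ln u$ in the denominator cancels and
$$\frac{dI}{da} = \int_{0}^{1} -5 u^{a} \, du = -5 \left[\frac{u^{a+1}}{a+1}\right]_0^1 = - \frac{5}{a + 1}.$$

Integrating with respect to $a$ gives $I(a) = - \log{\left(\frac{\left(a + 1\right)^{5}}{32768} \right)} + C$.

At $a = 7$ the integrand is identically $0$, so $I(7) = 0$. The closed form gives $0$, hence $C = 0$.

Setting $a = \frac{5}{4}$:
$$I = - \log{\left(\frac{59049}{33554432} \right)}.$$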